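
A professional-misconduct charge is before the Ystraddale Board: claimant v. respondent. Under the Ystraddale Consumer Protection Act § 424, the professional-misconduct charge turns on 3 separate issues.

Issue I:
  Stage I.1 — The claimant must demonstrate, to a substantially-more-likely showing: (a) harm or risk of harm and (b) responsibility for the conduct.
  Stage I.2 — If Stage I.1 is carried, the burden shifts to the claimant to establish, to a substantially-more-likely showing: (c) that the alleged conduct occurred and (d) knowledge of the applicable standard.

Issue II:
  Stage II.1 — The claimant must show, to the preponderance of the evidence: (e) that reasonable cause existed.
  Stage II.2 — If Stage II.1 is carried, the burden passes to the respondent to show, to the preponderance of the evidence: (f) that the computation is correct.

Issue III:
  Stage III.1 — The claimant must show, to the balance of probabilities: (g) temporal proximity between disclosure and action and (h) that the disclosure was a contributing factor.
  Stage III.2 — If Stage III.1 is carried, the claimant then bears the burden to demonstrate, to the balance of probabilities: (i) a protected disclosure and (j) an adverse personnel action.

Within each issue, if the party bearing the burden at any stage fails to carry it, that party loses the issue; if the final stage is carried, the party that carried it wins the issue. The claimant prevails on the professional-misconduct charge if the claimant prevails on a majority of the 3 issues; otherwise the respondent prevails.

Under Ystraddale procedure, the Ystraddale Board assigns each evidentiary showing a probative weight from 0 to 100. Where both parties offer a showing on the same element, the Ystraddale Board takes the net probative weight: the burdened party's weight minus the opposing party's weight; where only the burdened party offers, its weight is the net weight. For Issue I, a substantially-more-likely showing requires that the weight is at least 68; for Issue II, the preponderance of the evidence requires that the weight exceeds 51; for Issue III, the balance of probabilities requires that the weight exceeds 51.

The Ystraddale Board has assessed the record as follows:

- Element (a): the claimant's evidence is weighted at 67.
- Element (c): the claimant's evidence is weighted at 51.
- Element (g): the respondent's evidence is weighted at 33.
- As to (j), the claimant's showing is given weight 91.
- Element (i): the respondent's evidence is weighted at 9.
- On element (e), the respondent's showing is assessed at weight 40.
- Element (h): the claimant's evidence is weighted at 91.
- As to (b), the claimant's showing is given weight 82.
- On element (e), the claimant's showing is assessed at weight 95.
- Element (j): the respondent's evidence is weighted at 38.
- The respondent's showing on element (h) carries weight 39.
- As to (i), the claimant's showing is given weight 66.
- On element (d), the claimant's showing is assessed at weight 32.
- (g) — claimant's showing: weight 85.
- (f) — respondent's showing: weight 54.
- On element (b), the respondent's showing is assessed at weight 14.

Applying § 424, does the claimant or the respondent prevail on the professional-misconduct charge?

— Issue I —
At Stage I.1 the claimant must meet a substantially-more-likely showing (weight is at least 68): on (a) the weight is 67, < 68, so (a) does not meet the standard; on (b) the weight is 82 less the opposing 14 gives net 68, ≥ 68, so (b) meets the standard.
  Stage I.1 not carried; the claimant fails its burden.
The respondent prevails on this issue.
— Issue II —
At Stage II.1 the claimant must meet the preponderance of the evidence (weight exceeds 51): on (e) the weight is 95 less the opposing 40 gives net 55, > 51, so (e) meets the standard.
  All elements met. The burden passes to the respondent.
At Stage II.2 the respondent must meet the preponderance of the evidence (weight exceeds 51): on (f) the weight is 54, > 51, so (f) meets the standard.
  All elements met at the final stage.
With every stage satisfied, the respondent prevails on this issue.
— Issue III —
At Stage III.1 the claimant must meet the balance of probabilities (weight exceeds 51): on (g) the weight is 85 less the opposing 33 gives net 52, which does exceed 51, so (g) meets the standard; on (h) the weight is 91 less the opposing 39 gives net 52, which does exceed 51, so (h) meets the standard.
  Stage III.1 is satisfied; the claimant continues to bear the burden.
At Stage III.2 the claimant must meet the balance of probabilities (weight exceeds 51): on (i) the weight is 66 less the opposing 9 gives net 57, > 51, so (i) meets the standard; on (j) the weight is 91 less the opposing 38 gives net 53, > 51, so (j) meets the standard.
  The claimant carries the last stage.
Every stage carried; the claimant prevails on this issue.
Per-issue: Issue I → respondent; Issue II → respondent; Issue III → claimant. The claimant must prevail on a majority of issues; overall, the respondent prevails.

respondent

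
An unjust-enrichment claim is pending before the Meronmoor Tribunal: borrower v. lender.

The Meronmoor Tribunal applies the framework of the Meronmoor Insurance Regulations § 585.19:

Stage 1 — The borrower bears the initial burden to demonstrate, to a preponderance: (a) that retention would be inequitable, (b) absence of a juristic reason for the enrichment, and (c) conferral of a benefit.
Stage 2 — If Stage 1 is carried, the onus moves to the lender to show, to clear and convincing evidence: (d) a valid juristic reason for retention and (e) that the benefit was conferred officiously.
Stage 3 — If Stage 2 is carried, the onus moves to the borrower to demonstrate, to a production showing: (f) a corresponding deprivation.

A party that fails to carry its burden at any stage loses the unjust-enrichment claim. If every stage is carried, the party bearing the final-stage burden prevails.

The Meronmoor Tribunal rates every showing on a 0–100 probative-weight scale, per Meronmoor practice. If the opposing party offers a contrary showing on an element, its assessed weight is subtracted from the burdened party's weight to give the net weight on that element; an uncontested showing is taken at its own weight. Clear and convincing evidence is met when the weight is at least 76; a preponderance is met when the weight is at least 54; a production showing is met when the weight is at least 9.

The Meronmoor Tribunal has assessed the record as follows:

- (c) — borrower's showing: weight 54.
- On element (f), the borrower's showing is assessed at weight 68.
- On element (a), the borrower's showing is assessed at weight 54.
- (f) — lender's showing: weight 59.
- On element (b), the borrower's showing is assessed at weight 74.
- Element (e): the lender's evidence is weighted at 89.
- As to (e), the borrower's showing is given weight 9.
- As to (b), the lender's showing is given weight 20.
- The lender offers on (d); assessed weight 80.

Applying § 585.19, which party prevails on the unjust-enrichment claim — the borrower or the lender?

borrower

Stage 1 — burden on borrower; standard: a preponderance (weight is at least 54).
    (a): 54 ≥ 54 [met]
    (b): 74 − 20 = 54 ≥ 54 [met]
    (c): 54 ≥ 54 [met]
  Stage 1 carried; the burden shifts to the lender.
Stage 2 — burden on lender; standard: clear and convincing evidence (weight is at least 76).
    (d): 80 ≥ 76 [met]
    (e): 89 − 9 = 80 ≥ 76 [met]
  Stage 2 is satisfied; the onus moves to the borrower.
Stage 3 — burden on borrower; standard: a production showing (weight is at least 9).
    (f): 68 − 59 = 9 ≥ 9 [met]
  Stage 3 carried; the final stage is satisfied.
Every stage carried; the borrower prevails.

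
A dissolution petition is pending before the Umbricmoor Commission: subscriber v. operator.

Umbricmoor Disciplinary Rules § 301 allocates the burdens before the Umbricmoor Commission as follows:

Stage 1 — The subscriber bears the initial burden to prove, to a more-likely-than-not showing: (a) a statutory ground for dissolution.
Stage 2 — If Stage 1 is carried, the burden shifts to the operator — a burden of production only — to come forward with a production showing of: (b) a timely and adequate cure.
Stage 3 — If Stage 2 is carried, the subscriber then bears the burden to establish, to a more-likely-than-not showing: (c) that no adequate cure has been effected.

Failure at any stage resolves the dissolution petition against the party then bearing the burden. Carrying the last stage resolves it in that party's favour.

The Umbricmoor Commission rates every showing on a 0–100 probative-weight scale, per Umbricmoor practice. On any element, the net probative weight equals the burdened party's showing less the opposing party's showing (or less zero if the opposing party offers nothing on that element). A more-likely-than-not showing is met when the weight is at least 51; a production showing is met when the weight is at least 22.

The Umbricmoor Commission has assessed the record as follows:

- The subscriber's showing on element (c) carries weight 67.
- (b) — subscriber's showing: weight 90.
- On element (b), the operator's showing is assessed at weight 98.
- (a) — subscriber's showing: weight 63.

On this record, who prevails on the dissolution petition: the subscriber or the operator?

subscriber

Stage 1 — burden on subscriber; standard: a more-likely-than-not showing (weight is at least 51).
    (a): 63 ≥ 51 [met]
  All elements met. The burden passes to the operator.
Stage 2 — burden on operator; standard: a production showing (weight is at least 22).
    (b): 98 − 90 = 8 < 22 [not met]
  Not every element is met, so the operator fails to carry Stage 2.
So the subscriber prevails.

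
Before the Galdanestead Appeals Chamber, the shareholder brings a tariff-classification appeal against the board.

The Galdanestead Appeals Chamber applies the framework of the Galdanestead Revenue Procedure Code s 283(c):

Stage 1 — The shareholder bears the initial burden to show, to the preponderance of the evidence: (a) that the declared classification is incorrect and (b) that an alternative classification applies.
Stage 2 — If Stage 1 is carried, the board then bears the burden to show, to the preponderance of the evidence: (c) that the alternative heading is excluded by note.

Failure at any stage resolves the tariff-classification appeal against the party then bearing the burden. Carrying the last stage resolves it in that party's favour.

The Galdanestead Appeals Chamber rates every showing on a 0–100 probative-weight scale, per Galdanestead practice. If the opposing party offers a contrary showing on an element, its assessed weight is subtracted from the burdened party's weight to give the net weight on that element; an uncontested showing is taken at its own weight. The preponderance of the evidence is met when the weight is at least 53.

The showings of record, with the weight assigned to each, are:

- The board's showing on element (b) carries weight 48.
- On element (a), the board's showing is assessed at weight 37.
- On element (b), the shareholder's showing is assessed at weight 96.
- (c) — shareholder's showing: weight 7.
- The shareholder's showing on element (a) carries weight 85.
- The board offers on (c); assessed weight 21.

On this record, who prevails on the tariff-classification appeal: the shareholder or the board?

Stage 1 — burden on shareholder; standard: the preponderance of the evidence (weight is at least 53).
    (a): 85 − 37 = 48 < 53 [not met]
    (b): 96 − 48 = 48 < 53 [not met]
  Not every element is met, so the shareholder fails to carry Stage 1.
The analysis ends at Stage 1; the board prevails.

board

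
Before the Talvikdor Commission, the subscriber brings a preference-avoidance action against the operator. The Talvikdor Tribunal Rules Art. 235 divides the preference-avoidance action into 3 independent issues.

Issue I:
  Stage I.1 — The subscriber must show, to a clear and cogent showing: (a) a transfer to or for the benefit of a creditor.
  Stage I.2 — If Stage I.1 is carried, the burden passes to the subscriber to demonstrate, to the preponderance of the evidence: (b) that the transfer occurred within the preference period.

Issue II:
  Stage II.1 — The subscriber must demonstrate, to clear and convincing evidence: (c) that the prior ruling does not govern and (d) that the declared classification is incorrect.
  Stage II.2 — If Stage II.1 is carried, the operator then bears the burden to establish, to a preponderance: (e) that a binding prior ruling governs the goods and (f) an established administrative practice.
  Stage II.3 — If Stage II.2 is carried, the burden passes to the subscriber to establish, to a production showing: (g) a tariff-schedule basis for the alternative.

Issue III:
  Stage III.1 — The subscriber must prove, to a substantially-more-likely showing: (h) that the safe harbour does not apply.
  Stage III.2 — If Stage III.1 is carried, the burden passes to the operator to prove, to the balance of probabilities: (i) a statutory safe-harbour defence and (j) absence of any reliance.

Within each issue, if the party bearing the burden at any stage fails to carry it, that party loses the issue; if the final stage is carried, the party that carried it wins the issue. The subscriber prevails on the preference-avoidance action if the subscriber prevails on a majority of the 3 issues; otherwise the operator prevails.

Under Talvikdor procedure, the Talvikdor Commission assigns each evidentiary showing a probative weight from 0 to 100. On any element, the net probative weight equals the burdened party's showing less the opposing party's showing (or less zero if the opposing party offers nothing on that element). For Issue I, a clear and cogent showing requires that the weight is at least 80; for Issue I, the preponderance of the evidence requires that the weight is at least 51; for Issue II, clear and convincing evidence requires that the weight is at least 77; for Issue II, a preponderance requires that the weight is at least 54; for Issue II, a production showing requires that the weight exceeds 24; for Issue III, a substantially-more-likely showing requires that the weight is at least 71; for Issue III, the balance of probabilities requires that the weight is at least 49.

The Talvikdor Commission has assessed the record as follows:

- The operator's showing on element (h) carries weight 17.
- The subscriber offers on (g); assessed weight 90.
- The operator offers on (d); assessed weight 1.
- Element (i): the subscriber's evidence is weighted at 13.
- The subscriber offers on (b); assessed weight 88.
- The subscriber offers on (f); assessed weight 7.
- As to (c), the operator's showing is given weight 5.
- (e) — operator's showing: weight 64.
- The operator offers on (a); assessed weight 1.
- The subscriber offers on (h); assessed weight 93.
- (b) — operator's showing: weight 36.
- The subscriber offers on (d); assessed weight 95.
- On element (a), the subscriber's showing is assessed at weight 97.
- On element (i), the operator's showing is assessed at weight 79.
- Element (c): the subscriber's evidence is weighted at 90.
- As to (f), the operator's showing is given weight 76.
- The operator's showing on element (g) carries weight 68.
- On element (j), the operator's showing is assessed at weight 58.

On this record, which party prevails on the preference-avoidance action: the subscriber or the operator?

operator

— Issue I —
At Stage I.1 the subscriber must meet a clear and cogent showing (weight is at least 80): on (a) the weight is 97 less the opposing 1 gives net 96, ≥ 80, so (a) meets the standard.
  Stage I.1 is satisfied; the subscriber continues to bear the burden.
At Stage I.2 the subscriber must meet the preponderance of the evidence (weight is at least 51): on (b) the weight is 88 less the opposing 36 gives net 52, ≥ 51, so (b) meets the standard.
  The subscriber carries the last stage.
With every stage satisfied, the subscriber prevails on this issue.
— Issue II —
Stage II.1 (subscriber, clear and convincing evidence, weight is at least 77): (c) net 90−5=85 ≥ 77 — meets; (d) net 95−1=94 ≥ 77 — meets.
  Stage II.1 carried; the burden shifts to the operator.
Stage II.2 (operator, a preponderance, weight is at least 54): (e) 64 ≥ 54 — meets; (f) net 76−7=69 ≥ 54 — meets.
  All elements met. The burden passes to the subscriber.
Stage II.3 (subscriber, a production showing, weight exceeds 24): (g) net 90−68=22 ≤ 24 — fails.
  Stage II.3 not carried; the subscriber fails its burden.
The operator prevails on this issue.
— Issue III —
Stage III.1 (subscriber, a substantially-more-likely showing, weight is at least 71): (h) net 93−17=76 ≥ 71 — meets.
  Stage III.1 is satisfied; the onus moves to the operator.
Stage III.2 (operator, the balance of probabilities, weight is at least 49): (i) net 79−13=66 ≥ 49 — meets; (j) 58 ≥ 49 — meets.
  All elements met at the final stage.
All stages carried — the operator prevails on this issue.
Per-issue: Issue I → subscriber; Issue II → operator; Issue III → operator. The subscriber must prevail on a majority of issues; overall, the operator prevails.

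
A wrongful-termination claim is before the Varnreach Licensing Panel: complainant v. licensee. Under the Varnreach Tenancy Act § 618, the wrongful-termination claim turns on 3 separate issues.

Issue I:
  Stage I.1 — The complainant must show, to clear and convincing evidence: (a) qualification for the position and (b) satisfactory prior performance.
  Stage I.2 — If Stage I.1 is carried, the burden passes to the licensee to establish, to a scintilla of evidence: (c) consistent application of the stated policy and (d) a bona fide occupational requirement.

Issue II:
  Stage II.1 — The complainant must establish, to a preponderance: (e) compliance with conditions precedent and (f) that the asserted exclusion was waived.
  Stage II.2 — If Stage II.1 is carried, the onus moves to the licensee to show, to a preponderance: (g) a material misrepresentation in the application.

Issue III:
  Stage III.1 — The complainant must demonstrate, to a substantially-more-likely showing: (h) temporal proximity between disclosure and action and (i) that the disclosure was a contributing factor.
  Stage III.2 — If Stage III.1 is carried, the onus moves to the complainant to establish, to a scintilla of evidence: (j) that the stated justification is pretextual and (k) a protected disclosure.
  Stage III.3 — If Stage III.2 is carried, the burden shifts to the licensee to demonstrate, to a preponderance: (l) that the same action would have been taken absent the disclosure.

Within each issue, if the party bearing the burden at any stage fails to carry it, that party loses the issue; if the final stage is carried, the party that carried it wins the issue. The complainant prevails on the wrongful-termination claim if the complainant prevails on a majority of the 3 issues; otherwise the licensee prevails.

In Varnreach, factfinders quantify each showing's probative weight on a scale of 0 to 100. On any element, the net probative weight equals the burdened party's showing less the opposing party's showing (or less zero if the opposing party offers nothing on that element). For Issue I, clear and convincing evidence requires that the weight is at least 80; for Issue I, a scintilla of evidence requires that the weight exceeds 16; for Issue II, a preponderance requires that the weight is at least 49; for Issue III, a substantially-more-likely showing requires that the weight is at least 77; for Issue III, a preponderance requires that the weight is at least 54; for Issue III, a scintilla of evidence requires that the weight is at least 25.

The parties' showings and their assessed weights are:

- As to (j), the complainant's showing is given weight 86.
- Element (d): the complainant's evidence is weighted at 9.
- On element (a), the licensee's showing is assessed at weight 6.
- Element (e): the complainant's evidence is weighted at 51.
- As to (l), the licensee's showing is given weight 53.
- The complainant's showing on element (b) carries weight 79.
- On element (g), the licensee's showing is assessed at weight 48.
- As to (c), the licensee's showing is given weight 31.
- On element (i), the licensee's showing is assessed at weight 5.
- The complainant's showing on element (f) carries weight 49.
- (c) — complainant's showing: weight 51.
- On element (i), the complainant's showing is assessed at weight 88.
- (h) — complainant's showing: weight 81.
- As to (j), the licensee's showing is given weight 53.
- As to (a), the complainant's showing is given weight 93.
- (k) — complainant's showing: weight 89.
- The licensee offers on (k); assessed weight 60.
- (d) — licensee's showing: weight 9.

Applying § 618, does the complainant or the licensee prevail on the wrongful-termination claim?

complainant

— Issue I —
Stage I.1 — burden on complainant; standard: clear and convincing evidence (weight is at least 80).
    (a): 93 − 6 = 87 ≥ 80 [met]
    (b): 79 < 80 [not met]
  Stage I.1 not carried; the complainant fails its burden.
The licensee prevails on this issue.
— Issue II —
Stage II.1 — burden on complainant; standard: a preponderance (weight is at least 49).
    (e): 51 ≥ 49 [met]
    (f): 49 ≥ 49 [met]
  Stage II.1 is satisfied; the onus moves to the licensee.
Stage II.2 — burden on licensee; standard: a preponderance (weight is at least 49).
    (g): 48 < 49 [not met]
  The licensee does not carry Stage II.2.
The complainant prevails on this issue.
— Issue III —
Stage III.1 (complainant, a substantially-more-likely showing, weight is at least 77): (h) 81 ≥ 77 — meets; (i) net 88−5=83 ≥ 77 — meets.
  All elements met. The complainant retains the burden for Stage III.2.
Stage III.2 (complainant, a scintilla of evidence, weight is at least 25): (j) net 86−53=33 ≥ 25 — meets; (k) net 89−60=29 ≥ 25 — meets.
  Stage III.2 is satisfied; the onus moves to the licensee.
Stage III.3 (licensee, a preponderance, weight is at least 54): (l) 53 < 54 — fails.
  Not every element is met, so the licensee fails to carry Stage III.3.
The analysis ends at Stage III.3; the complainant prevails on this issue.
Per-issue: Issue I → licensee; Issue II → complainant; Issue III → complainant. The complainant must prevail on a majority of issues; overall, the complainant prevails.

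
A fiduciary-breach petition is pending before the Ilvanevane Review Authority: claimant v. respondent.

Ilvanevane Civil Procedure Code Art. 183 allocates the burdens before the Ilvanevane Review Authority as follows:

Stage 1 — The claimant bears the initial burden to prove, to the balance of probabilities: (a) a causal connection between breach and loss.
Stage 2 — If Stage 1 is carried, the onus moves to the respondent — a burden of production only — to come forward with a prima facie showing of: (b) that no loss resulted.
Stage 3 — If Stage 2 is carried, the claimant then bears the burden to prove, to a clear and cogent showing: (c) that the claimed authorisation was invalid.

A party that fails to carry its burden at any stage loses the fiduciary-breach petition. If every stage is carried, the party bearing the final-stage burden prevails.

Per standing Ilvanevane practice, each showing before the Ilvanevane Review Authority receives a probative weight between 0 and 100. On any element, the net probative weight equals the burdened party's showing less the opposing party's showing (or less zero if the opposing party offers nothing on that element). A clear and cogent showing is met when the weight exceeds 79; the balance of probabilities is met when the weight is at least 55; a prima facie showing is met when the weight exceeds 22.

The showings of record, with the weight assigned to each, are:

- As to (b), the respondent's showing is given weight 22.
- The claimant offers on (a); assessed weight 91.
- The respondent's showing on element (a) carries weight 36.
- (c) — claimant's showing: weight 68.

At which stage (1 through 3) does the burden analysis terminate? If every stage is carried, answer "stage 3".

Stage 1 — burden on claimant; standard: the balance of probabilities (weight is at least 55).
    (a): 91 − 36 = 55 ≥ 55 [met]
  Stage 1 is satisfied; the onus moves to the respondent.
Stage 2 — burden on respondent; standard: a prima facie showing (weight exceeds 22).
    (b): 22 ≤ 22 [not met]
  Stage 2 not carried; the respondent fails its burden.
The claimant prevails.

stage 2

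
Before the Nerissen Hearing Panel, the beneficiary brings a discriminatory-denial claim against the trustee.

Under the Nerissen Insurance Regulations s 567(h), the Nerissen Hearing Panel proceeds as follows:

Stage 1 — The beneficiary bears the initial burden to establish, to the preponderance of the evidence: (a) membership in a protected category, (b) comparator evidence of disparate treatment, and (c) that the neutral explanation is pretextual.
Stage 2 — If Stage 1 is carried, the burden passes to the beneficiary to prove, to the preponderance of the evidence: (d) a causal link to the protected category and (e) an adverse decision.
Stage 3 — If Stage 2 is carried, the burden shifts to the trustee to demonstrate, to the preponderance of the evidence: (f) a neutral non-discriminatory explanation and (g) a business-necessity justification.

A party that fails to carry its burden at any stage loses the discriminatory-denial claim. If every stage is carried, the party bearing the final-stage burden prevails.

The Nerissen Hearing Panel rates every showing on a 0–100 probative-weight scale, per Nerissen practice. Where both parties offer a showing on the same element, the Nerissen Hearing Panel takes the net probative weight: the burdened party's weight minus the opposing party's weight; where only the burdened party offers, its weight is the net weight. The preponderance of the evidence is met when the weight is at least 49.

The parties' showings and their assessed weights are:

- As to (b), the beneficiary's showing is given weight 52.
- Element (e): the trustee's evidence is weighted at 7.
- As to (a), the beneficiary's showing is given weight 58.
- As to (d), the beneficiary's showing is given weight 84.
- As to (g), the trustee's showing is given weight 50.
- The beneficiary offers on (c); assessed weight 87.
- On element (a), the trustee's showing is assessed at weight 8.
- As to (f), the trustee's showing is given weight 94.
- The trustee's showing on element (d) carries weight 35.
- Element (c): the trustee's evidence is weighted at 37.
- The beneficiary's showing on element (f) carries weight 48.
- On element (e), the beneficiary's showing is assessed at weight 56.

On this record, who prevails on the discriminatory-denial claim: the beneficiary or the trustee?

beneficiary

Stage 1 — burden on beneficiary; standard: the preponderance of the evidence (weight is at least 49).
    (a): 58 − 8 = 50 ≥ 49 [met]
    (b): 52 ≥ 49 [met]
    (c): 87 − 37 = 50 ≥ 49 [met]
  Stage 1 carried; the burden remains with the beneficiary.
Stage 2 — burden on beneficiary; standard: the preponderance of the evidence (weight is at least 49).
    (d): 84 − 35 = 49 ≥ 49 [met]
    (e): 56 − 7 = 49 ≥ 49 [met]
  The beneficiary carries Stage 2; the trustee now bears the burden.
Stage 3 — burden on trustee; standard: the preponderance of the evidence (weight is at least 49).
    (f): 94 − 48 = 46 < 49 [not met]
    (g): 50 ≥ 49 [met]
  Stage 3 not carried; the trustee fails its burden.
So the beneficiary prevails.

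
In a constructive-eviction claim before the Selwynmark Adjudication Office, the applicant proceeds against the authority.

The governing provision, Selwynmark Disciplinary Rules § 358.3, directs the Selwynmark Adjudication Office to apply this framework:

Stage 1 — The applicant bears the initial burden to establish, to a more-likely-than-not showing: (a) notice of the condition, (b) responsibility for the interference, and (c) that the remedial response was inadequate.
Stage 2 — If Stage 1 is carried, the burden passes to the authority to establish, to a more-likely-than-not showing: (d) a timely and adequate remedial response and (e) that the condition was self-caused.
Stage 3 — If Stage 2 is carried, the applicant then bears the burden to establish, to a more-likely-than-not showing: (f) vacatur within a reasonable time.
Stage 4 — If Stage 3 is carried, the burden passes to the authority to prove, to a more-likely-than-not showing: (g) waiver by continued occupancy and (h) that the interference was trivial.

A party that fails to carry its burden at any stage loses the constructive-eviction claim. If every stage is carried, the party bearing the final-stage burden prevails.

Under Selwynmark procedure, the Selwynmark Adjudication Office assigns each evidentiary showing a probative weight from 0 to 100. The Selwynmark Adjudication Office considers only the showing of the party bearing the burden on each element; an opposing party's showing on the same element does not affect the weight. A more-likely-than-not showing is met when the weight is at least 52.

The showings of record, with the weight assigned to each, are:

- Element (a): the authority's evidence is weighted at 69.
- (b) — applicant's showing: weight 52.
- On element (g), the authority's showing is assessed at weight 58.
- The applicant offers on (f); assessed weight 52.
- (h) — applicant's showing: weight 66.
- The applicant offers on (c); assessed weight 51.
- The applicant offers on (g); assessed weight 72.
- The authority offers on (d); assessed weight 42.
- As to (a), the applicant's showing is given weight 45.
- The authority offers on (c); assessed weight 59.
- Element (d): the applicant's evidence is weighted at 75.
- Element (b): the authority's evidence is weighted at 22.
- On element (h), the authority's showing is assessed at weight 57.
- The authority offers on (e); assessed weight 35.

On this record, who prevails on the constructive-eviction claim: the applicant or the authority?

Stage 1 (applicant, a more-likely-than-not showing, weight is at least 52): (a) 45 (authority's 69 disregarded) < 52 — fails; (b) 52 (authority's 22 disregarded) ≥ 52 — meets; (c) 51 (authority's 59 disregarded) < 52 — fails.
  Not every element is met, so the applicant fails to carry Stage 1.
The authority prevails.

authority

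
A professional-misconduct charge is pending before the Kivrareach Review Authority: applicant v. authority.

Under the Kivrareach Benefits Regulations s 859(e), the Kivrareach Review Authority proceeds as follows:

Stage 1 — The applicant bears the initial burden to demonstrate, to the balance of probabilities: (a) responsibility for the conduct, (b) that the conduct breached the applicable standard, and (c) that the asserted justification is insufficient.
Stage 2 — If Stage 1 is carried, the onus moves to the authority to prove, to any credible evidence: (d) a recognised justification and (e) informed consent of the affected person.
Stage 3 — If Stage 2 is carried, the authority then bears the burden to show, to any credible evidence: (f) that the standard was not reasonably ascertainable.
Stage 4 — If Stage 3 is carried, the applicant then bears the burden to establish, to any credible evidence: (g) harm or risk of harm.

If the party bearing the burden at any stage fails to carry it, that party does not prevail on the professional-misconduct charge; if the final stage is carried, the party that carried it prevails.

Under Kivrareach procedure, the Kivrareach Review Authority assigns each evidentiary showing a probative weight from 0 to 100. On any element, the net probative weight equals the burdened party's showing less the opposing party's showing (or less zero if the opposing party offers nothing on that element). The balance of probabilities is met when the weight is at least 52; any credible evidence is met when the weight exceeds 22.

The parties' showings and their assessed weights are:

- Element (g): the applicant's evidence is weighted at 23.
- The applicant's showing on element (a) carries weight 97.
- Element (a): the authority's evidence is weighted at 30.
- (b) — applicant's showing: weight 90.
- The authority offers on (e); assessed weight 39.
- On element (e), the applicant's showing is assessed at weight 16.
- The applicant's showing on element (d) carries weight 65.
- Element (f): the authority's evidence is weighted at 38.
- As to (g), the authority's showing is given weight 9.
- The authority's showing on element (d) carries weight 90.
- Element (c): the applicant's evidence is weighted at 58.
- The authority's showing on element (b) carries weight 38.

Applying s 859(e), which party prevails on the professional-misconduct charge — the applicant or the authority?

Stage 1 (applicant, the balance of probabilities, weight is at least 52): (a) net 97−30=67 ≥ 52 — meets; (b) net 90−38=52 ≥ 52 — meets; (c) 58 ≥ 52 — meets.
  Stage 1 carried; the burden shifts to the authority.
Stage 2 (authority, any credible evidence, weight exceeds 22): (d) net 90−65=25 > 22 — meets; (e) net 39−16=23 > 22 — meets.
  Stage 2 is satisfied; the authority continues to bear the burden.
Stage 3 (authority, any credible evidence, weight exceeds 22): (f) 38 > 22 — meets.
  All elements met. The burden passes to the applicant.
Stage 4 (applicant, any credible evidence, weight exceeds 22): (g) net 23−9=14 ≤ 22 — fails.
  Stage 4 not carried; the applicant fails its burden.
The authority prevails.

authority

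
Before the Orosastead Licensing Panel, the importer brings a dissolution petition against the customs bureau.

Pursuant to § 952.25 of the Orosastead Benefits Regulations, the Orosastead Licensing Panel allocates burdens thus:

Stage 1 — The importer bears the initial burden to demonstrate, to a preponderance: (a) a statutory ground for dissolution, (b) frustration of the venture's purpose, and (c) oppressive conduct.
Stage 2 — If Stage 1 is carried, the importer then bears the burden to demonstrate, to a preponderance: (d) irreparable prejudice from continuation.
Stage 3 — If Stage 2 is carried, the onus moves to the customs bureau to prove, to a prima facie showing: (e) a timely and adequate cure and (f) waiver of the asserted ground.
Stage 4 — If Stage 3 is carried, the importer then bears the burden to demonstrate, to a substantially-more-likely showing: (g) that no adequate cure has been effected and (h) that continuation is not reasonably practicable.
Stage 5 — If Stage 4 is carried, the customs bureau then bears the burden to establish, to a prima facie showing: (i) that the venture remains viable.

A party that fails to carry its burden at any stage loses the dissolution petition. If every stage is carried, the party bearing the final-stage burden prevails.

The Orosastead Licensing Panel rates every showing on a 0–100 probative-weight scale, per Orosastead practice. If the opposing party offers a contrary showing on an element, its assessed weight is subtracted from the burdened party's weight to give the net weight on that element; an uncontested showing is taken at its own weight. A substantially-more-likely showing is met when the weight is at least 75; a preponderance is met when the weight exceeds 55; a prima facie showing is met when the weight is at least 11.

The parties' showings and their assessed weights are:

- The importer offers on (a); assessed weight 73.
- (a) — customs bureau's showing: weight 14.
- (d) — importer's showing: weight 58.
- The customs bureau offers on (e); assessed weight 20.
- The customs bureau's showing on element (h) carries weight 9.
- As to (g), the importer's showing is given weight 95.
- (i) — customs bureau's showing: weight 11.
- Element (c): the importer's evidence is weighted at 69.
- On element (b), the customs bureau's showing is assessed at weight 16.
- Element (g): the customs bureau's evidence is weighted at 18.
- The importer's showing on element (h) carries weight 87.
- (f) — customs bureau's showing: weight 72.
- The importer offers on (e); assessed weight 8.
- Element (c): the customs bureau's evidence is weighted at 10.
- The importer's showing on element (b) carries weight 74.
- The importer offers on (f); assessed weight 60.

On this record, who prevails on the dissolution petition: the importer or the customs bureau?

Stage 1 (importer, a preponderance, weight exceeds 55): (a) net 73−14=59 > 55 — meets; (b) net 74−16=58 > 55 — meets; (c) net 69−10=59 > 55 — meets.
  Stage 1 carried; the burden remains with the importer.
Stage 2 (importer, a preponderance, weight exceeds 55): (d) 58 > 55 — meets.
  All elements met. The burden passes to the customs bureau.
Stage 3 (customs bureau, a prima facie showing, weight is at least 11): (e) net 20−8=12 ≥ 11 — meets; (f) net 72−60=12 ≥ 11 — meets.
  Stage 3 carried; the burden shifts to the importer.
Stage 4 (importer, a substantially-more-likely showing, weight is at least 75): (g) net 95−18=77 ≥ 75 — meets; (h) net 87−9=78 ≥ 75 — meets.
  All elements met. The burden passes to the customs bureau.
Stage 5 (customs bureau, a prima facie showing, weight is at least 11): (i) 11 ≥ 11 — meets.
  Stage 5 carried; the final stage is satisfied.
With every stage satisfied, the customs bureau prevails.

customs bureau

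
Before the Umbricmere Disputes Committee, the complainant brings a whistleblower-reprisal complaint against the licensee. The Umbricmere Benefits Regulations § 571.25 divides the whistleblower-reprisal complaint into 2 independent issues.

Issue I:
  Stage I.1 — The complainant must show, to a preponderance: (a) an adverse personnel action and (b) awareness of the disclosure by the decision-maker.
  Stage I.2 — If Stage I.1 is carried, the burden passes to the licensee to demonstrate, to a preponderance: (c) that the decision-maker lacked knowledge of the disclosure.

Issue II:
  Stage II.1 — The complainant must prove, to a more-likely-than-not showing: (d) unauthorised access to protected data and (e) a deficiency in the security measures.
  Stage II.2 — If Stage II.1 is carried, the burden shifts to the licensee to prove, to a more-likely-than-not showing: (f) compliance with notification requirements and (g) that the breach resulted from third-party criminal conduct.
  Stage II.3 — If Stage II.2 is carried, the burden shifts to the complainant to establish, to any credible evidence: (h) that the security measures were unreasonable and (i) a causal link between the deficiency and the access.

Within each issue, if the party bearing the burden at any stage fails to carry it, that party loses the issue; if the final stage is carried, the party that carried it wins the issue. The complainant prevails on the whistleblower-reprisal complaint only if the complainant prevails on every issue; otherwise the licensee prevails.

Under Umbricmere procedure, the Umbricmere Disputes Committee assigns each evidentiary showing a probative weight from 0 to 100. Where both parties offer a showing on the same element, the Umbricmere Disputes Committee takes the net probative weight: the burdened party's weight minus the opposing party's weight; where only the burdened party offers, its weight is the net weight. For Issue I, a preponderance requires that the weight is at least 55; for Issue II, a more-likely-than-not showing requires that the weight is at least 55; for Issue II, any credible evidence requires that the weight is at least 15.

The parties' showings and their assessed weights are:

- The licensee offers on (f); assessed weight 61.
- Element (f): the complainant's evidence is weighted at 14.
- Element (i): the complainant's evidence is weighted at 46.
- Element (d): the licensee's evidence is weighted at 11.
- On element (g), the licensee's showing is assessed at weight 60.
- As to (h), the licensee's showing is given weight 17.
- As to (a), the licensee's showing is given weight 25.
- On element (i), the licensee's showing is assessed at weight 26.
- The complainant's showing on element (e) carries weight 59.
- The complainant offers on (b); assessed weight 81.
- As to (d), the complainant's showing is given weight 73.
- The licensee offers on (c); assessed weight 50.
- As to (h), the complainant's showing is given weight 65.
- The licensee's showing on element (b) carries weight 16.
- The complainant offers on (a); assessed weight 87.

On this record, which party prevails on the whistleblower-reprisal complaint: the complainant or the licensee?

— Issue I —
Stage I.1 — burden on complainant; standard: a preponderance (weight is at least 55).
    (a): 87 − 25 = 62 ≥ 55 [met]
    (b): 81 − 16 = 65 ≥ 55 [met]
  Stage I.1 is satisfied; the onus moves to the licensee.
Stage I.2 — burden on licensee; standard: a preponderance (weight is at least 55).
    (c): 50 < 55 [not met]
  The licensee does not carry Stage I.2.
The complainant prevails on this issue.
— Issue II —
At Stage II.1 the complainant must meet a more-likely-than-not showing (weight is at least 55): on (d) the weight is 73 less the opposing 11 gives net 62, ≥ 55, so (d) meets the standard; on (e) the weight is 59, which does reach 55, so (e) meets the standard.
  Stage II.1 is satisfied; the onus moves to the licensee.
At Stage II.2 the licensee must meet a more-likely-than-not showing (weight is at least 55): on (f) the weight is 61 less the opposing 14 gives net 47, which does not reach 55, so (f) does not meet the standard; on (g) the weight is 60, which does reach 55, so (g) meets the standard.
  Stage II.2 not carried; the licensee fails its burden.
The analysis ends at Stage II.2; the complainant prevails on this issue.
Per-issue: Issue I → complainant; Issue II → complainant. The complainant must prevail on every issue; overall, the complainant prevails.

complainant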